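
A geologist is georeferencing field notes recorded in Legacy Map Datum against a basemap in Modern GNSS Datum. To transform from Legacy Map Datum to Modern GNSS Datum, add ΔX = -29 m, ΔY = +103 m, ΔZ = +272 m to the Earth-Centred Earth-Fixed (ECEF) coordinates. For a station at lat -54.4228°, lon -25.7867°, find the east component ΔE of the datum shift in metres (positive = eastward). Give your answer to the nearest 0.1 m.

At φ = -54.4228°, λ = -25.7867°: sin φ = -0.813332, cos φ = 0.581799, sin λ = -0.435022, cos λ = 0.900420.
ΔE = −sin λ·ΔX + cos λ·ΔY = −(-0.435022)·(-29) + (0.900420)·(103) = 80.13 m.

ΔE = 80.1 m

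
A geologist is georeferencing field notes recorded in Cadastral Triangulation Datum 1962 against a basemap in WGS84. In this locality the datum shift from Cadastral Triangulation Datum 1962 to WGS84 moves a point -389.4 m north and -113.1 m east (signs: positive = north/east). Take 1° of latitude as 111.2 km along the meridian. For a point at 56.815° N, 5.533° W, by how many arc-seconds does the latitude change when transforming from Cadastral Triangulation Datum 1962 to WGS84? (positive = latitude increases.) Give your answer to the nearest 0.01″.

Δφ = -12.61″

1° of latitude = 111.2 km, so Δφ = -389.4 / 111200 = -0.0035018° = -12.606″.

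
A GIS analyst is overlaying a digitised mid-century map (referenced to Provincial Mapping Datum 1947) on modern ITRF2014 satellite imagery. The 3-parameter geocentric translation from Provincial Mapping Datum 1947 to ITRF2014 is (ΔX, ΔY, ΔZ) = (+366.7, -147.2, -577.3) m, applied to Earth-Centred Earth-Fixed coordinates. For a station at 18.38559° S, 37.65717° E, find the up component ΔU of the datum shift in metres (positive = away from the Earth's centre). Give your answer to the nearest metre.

ΔU = 372 m

The local up (radial) axis is (cos φ cos λ, cos φ sin λ, sin φ), giving ΔU = 275.490 − 85.339 + 182.086 = 372.24 m.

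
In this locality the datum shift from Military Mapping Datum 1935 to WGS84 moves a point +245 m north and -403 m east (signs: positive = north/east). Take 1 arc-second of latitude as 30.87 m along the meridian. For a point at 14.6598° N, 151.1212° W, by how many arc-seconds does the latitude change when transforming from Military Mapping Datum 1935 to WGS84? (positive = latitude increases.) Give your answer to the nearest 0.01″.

1″ of latitude = 30.87 m, so Δφ = 245.0 / 30.87 = 7.937″.

Δφ = 7.94″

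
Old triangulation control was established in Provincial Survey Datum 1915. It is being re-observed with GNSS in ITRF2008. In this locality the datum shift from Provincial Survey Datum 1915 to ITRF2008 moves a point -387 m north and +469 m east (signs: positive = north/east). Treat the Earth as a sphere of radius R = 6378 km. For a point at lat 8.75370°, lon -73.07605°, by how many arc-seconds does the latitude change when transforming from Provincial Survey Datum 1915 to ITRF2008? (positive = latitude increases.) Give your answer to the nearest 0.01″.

On a sphere of radius R, 1 rad of latitude = R, so Δφ = ΔN / R = -387.0 / 6378000 = -6.0677e-05 rad = -12.516″.

Δφ = -12.52″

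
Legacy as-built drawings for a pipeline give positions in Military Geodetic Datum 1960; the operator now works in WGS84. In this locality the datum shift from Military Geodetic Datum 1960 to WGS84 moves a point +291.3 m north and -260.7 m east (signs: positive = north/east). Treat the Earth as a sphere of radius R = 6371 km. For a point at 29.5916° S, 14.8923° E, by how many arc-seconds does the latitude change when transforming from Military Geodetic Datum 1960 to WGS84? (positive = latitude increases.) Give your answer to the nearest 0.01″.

On a sphere of radius R, 1 rad of latitude = R, so Δφ = ΔN / R = 291.3 / 6371000 = 4.5723e-05 rad = 9.431″.

Δφ = 9.43″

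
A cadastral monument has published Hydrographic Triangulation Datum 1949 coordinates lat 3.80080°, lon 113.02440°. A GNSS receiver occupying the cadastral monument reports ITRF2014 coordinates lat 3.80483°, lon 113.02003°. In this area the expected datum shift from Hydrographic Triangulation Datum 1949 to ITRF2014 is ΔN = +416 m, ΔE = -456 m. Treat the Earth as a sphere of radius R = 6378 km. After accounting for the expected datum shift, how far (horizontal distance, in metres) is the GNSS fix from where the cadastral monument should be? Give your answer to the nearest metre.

44 m

Observed coordinate differences: Δφ = +0.00403°, Δλ = -0.00437°.
Converting to metres (1° lat = 111317 m, cos φ = 0.997801): observed ΔN = 448.6 m, observed ΔE = -485.4 m.
Subtracting the expected shift leaves a residual of 448.6 − (416) = 32.6 m north and -485.4 − (-456) = -29.4 m east.
Residual distance = √(32.6² + (-29.4)²) = 43.9 m.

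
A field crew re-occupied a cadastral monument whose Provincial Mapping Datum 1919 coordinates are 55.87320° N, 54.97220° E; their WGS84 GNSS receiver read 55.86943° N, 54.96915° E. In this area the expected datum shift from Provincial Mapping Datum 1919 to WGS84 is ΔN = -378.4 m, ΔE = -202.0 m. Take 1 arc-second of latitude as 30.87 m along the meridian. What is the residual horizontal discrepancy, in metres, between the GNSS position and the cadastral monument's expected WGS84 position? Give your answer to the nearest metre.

42 m

Observed coordinate differences: Δφ = -0.00377°, Δλ = -0.00305°.
Converting to metres (1° lat = 111132 m, cos φ = 0.561026): observed ΔN = -419.0 m, observed ΔE = -190.2 m.
Subtracting the expected shift leaves a residual of -419.0 − (-378.4) = -40.6 m north and -190.2 − (-202.0) = 11.8 m east.
Residual distance = √((-40.6)² + 11.8²) = 42.3 m.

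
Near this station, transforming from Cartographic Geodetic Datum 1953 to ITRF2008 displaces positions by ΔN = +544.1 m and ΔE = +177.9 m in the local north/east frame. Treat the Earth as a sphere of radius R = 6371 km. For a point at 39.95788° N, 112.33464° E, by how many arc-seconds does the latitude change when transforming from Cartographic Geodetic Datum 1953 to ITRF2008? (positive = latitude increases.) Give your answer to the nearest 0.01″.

Δφ = 17.62″

On a sphere of radius R, 1 rad of latitude = R, so Δφ = ΔN / R = 544.1 / 6371000 = 8.5403e-05 rad = 17.616″.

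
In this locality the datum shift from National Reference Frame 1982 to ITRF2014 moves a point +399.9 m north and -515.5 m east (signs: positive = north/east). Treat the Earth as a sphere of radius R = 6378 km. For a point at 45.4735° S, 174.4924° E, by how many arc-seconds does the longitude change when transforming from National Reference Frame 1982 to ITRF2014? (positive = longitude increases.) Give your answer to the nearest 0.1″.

At latitude -45.4735°, cos φ = 0.701239.
One radian of longitude at latitude φ spans R cos φ, so Δλ = ΔE / (R cos φ) = -515.5 / (6378000 × 0.701239) = -1.1526e-04 rad = -23.774″.

Δλ = -23.8″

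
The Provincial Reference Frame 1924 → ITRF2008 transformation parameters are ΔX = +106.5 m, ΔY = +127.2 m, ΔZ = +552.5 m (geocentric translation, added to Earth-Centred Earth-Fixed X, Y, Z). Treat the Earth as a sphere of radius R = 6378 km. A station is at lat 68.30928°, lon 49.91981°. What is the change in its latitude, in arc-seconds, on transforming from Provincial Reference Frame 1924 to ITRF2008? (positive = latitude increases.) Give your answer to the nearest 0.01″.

sin φ = 0.929192, cos φ = 0.369596, sin λ = 0.765144, cos λ = 0.643859.
North component: ΔN = −sin φ cos λ·ΔX − sin φ sin λ·ΔY + cos φ·ΔZ = −(0.929192)(0.643859)(106.5) − (0.929192)(0.765144)(127.2) + (0.369596)(552.5) = 50.05 m.
1° of latitude spans πR/180 = 111317 m, so Δφ = 50.05 / 111317 × 3600 = 1.619″.

Δφ = 1.62″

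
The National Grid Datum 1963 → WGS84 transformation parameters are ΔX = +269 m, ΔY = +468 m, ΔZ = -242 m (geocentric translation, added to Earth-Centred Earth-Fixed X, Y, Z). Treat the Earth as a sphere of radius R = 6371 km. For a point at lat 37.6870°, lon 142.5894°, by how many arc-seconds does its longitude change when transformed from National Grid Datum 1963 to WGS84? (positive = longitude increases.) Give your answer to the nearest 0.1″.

Δλ = -21.9″

sin φ = 0.611348, cos φ = 0.791362, sin λ = 0.607523, cos λ = -0.794302.
East component: ΔE = −sin λ·ΔX + cos λ·ΔY = −(0.607523)(269) + (-0.794302)(468) = -535.16 m.
1° of latitude spans πR/180 = 111195 m; at latitude φ, 1° of longitude spans that × cos φ = 87995.5 m, so Δλ = -535.16 / 87995.5 × 3600 = -21.894″.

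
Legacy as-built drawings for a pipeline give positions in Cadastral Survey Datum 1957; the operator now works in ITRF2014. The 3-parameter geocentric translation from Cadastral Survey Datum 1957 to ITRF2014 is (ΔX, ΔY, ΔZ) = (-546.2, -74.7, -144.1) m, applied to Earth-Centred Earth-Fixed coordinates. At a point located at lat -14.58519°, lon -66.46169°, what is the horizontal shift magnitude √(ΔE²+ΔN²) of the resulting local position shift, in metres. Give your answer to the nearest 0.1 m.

At φ = -14.58519°, λ = -66.46169°: sin φ = -0.251819, cos φ = 0.967774, sin λ = -0.916793, cos λ = 0.399362.
ΔE = −sin λ·ΔX + cos λ·ΔY = −(-0.916793)·(-546.2) + (0.399362)·(-74.7) = -530.58 m.
ΔN = −sin φ cos λ·ΔX − sin φ sin λ·ΔY + cos φ·ΔZ = −(-0.251819)(0.399362)(-546.2) − (-0.251819)(-0.916793)(-74.7) + (0.967774)(-144.1) = -177.14 m.
Horizontal magnitude = √(ΔE² + ΔN²) = √((-530.58)² + (-177.14)²) = 559.37 m.

559.4 m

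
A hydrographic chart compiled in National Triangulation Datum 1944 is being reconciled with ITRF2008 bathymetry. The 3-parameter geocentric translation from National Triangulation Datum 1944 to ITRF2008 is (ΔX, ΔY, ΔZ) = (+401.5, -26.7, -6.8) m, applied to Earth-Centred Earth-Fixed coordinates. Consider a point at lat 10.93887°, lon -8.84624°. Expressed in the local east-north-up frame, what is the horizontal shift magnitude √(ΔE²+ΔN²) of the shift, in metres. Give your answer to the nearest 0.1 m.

90.0 m

At φ = 10.93887°, λ = -8.84624°: sin φ = 0.189762, cos φ = 0.981830, sin λ = -0.153783, cos λ = 0.988105.
ΔE = −sin λ·ΔX + cos λ·ΔY = −(-0.153783)·(401.5) + (0.988105)·(-26.7) = 35.36 m.
ΔN = −sin φ cos λ·ΔX − sin φ sin λ·ΔY + cos φ·ΔZ = −(0.189762)(0.988105)(401.5) − (0.189762)(-0.153783)(-26.7) + (0.981830)(-6.8) = -82.74 m.
Horizontal magnitude = √(ΔE² + ΔN²) = √(35.36² + (-82.74)²) = 89.98 m.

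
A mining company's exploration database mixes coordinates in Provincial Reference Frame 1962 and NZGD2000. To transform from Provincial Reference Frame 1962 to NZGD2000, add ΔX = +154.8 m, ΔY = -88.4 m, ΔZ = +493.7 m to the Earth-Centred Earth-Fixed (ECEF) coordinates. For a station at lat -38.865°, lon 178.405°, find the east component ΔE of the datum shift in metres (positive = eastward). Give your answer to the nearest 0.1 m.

ΔE = 84.1 m

The local east axis at (φ, λ) is (−sin λ, cos λ, 0), so ΔE = −sin(178.405°)·154.8 + cos(178.405°)·(-88.4) = 84.06 m.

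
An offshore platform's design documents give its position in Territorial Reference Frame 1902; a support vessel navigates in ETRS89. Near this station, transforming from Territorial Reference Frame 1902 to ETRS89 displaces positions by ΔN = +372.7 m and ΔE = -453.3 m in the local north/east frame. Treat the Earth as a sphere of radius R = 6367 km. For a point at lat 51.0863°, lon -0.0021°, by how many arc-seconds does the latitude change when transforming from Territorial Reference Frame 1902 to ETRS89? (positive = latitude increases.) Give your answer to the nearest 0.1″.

On a sphere of radius R, 1 rad of latitude = R, so Δφ = ΔN / R = 372.7 / 6367000 = 5.8536e-05 rad = 12.074″.

Δφ = 12.1″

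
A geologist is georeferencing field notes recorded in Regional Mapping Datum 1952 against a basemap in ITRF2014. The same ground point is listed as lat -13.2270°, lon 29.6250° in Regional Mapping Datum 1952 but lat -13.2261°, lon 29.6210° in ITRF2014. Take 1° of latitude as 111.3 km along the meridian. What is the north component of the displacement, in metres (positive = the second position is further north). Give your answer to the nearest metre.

Δφ = -13.2261° − -13.2270° = +0.0009°; Δλ = 29.6210° − 29.6250° = -0.0040°.
ΔN = Δφ × 111300 = 100.2 m; ΔE = Δλ × 111300 × cos(-13.2270°) = -0.0040 × 111300 × 0.973471 = -433.4 m.

ΔN = 100 m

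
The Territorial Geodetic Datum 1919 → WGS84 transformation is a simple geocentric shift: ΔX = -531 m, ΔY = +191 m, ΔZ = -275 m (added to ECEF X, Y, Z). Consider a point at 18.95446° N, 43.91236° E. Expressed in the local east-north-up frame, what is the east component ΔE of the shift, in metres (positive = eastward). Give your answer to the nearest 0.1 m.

ΔE = 505.9 m

The local east axis at (φ, λ) is (−sin λ, cos λ, 0), so ΔE = −sin(43.91236°)·(-531) + cos(43.91236°)·191 = 505.88 m.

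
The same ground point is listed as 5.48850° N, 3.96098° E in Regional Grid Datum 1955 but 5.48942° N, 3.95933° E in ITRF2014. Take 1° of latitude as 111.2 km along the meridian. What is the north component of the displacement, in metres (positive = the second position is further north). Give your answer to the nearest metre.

ΔN = 102 m

Δφ = 5.48942° − 5.48850° = +0.00092°; Δλ = 3.95933° − 3.96098° = -0.00165°.
ΔN = Δφ × 111200 = 102.3 m; ΔE = Δλ × 111200 × cos(5.48850°) = -0.00165 × 111200 × 0.995415 = -182.6 m.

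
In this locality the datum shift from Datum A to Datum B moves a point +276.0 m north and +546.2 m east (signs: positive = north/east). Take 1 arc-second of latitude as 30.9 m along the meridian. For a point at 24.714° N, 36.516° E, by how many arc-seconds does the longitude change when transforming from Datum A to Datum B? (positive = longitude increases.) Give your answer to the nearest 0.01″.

Δλ = 19.46″

At latitude 24.714°, cos φ = 0.908406.
1″ of longitude at this latitude = 30.90 × cos φ = 28.0697 m, so Δλ = 546.2 / 28.0697 = 19.459″.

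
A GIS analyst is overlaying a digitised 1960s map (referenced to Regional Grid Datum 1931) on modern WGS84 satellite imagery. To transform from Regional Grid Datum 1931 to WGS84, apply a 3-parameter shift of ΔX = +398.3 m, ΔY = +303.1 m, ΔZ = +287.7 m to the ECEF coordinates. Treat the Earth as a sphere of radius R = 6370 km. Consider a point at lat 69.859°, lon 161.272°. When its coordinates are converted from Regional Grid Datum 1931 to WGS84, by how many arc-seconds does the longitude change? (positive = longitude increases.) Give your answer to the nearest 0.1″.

sin φ = 0.938848, cos φ = 0.344332, sin λ = 0.321076, cos λ = -0.947053.
East component: ΔE = −sin λ·ΔX + cos λ·ΔY = −(0.321076)(398.3) + (-0.947053)(303.1) = -414.94 m.
1° of latitude spans πR/180 = 111177 m; at latitude φ, 1° of longitude spans that × cos φ = 38281.9 m, so Δλ = -414.94 / 38281.9 × 3600 = -39.020″.

Δλ = -39.0″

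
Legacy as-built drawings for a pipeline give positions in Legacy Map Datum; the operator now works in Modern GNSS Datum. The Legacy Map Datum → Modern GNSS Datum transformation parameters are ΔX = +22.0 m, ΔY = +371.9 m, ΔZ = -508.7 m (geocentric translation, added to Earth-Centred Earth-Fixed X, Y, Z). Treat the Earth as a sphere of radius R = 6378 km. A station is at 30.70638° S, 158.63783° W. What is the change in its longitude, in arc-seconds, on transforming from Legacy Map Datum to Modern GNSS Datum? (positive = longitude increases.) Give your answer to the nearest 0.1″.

sin φ = -0.510639, cos φ = 0.859795, sin λ = -0.364262, cos λ = -0.931297.
East component: ΔE = −sin λ·ΔX + cos λ·ΔY = −(-0.364262)(22.0) + (-0.931297)(371.9) = -338.34 m.
1° of latitude spans πR/180 = 111317 m; at latitude φ, 1° of longitude spans that × cos φ = 95709.9 m, so Δλ = -338.34 / 95709.9 × 3600 = -12.726″.

Δλ = -12.7″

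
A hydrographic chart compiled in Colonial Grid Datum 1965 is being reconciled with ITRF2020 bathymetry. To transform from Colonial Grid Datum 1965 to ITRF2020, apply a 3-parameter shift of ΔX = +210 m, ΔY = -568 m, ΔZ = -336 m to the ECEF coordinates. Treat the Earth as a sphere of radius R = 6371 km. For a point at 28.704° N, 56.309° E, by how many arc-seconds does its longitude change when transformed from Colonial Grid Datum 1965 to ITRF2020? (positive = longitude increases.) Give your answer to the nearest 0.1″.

sin φ = 0.480285, cos φ = 0.877113, sin λ = 0.832041, cos λ = 0.554714.
East component: ΔE = −sin λ·ΔX + cos λ·ΔY = −(0.832041)(210) + (0.554714)(-568) = -489.81 m.
1° of latitude spans πR/180 = 111195 m; at latitude φ, 1° of longitude spans that × cos φ = 97530.5 m, so Δλ = -489.81 / 97530.5 × 3600 = -18.079″.

Δλ = -18.1″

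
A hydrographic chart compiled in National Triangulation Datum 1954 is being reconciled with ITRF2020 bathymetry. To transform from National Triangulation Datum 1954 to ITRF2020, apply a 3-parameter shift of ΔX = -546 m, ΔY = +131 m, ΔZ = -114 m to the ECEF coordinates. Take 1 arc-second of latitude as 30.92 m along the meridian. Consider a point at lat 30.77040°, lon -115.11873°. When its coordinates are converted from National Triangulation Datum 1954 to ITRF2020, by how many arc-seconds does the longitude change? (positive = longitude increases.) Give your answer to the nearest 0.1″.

sin φ = 0.511599, cos φ = 0.859224, sin λ = -0.905430, cos λ = -0.424495.
East component: ΔE = −sin λ·ΔX + cos λ·ΔY = −(-0.905430)(-546) + (-0.424495)(131) = -549.97 m.
1° of latitude spans 3600 × 30.92 = 111312 m; at latitude φ, 1° of longitude spans that × cos φ = 95642.0 m, so Δλ = -549.97 / 95642.0 × 3600 = -20.701″.

Δλ = -20.7″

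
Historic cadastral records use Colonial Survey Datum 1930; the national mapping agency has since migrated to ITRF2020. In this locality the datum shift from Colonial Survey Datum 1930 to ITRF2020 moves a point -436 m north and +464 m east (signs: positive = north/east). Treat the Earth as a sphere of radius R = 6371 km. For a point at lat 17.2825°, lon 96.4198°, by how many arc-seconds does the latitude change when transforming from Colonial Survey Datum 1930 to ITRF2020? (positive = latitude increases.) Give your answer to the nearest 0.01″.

On a sphere of radius R, 1 rad of latitude = R, so Δφ = ΔN / R = -436.0 / 6371000 = -6.8435e-05 rad = -14.116″.

Δφ = -14.12″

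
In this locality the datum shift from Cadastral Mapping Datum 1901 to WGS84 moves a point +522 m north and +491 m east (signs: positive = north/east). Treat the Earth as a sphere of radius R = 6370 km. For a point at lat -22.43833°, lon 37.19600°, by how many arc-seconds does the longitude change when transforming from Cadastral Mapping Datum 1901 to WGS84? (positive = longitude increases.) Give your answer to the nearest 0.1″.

Δλ = 17.2″

At latitude -22.43833°, cos φ = 0.924291.
One radian of longitude at latitude φ spans R cos φ, so Δλ = ΔE / (R cos φ) = 491.0 / (6370000 × 0.924291) = 8.3394e-05 rad = 17.201″.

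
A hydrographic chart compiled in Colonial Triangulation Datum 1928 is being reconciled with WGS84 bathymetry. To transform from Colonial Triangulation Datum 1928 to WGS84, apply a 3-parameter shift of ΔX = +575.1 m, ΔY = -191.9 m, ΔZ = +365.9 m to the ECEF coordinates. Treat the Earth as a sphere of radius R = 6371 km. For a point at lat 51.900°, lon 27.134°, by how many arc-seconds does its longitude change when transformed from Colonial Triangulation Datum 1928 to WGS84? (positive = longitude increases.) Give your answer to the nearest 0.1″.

sin φ = 0.786935, cos φ = 0.617036, sin λ = 0.456073, cos λ = 0.889942.
East component: ΔE = −sin λ·ΔX + cos λ·ΔY = −(0.456073)(575.1) + (0.889942)(-191.9) = -433.07 m.
1° of latitude spans πR/180 = 111195 m; at latitude φ, 1° of longitude spans that × cos φ = 68611.3 m, so Δλ = -433.07 / 68611.3 × 3600 = -22.723″.

Δλ = -22.7″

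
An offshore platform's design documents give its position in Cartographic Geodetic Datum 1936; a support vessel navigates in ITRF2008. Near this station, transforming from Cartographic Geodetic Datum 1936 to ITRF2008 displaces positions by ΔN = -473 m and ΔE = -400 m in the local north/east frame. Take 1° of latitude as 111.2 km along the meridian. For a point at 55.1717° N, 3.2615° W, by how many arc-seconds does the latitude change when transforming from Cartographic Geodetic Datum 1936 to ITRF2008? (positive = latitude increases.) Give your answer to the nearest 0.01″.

Δφ = -15.31″

1° of latitude = 111.2 km, so Δφ = -473.0 / 111200 = -0.0042536° = -15.313″.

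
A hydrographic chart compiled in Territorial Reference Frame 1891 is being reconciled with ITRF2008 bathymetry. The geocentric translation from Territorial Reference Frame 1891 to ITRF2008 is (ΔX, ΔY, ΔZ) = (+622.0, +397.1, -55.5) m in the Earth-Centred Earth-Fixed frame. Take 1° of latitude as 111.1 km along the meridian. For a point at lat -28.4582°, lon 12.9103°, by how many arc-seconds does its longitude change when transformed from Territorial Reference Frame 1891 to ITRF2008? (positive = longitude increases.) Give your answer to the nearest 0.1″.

sin φ = -0.476517, cos φ = 0.879165, sin λ = 0.223425, cos λ = 0.974721.
East component: ΔE = −sin λ·ΔX + cos λ·ΔY = −(0.223425)(622.0) + (0.974721)(397.1) = 248.09 m.
1° of latitude spans 111100 m; at latitude φ, 1° of longitude spans that × cos φ = 97675.2 m, so Δλ = 248.09 / 97675.2 × 3600 = 9.144″.

Δλ = 9.1″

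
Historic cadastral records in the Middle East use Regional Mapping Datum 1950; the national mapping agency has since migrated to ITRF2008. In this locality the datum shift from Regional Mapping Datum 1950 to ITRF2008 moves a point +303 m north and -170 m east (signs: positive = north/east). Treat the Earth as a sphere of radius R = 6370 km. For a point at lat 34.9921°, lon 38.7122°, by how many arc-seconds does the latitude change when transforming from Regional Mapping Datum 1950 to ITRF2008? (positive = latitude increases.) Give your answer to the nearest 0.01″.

Δφ = 9.81″

On a sphere of radius R, 1 rad of latitude = R, so Δφ = ΔN / R = 303.0 / 6370000 = 4.7567e-05 rad = 9.811″.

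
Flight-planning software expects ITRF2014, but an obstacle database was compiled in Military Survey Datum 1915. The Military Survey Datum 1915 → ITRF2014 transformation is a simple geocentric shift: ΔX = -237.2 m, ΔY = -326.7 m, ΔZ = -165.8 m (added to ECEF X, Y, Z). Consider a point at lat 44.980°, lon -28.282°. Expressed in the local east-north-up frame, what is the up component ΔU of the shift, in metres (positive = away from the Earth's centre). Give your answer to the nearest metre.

ΔU = -155 m

At φ = 44.980°, λ = -28.282°: sin φ = 0.706860, cos φ = 0.707354, sin λ = -0.473812, cos λ = 0.880626.
ΔU = cos φ cos λ·ΔX + cos φ sin λ·ΔY + sin φ·ΔZ = (0.707354)(0.880626)(-237.2) + (0.707354)(-0.473812)(-326.7) + (0.706860)(-165.8) = -155.46 m.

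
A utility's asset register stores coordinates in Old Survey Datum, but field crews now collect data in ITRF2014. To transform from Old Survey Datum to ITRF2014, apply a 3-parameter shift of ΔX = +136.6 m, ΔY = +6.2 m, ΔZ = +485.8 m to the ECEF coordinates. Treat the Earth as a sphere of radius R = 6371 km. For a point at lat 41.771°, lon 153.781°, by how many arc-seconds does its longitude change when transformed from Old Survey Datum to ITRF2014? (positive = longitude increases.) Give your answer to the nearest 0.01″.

sin φ = 0.666155, cos φ = 0.745813, sin λ = 0.441803, cos λ = -0.897112.
East component: ΔE = −sin λ·ΔX + cos λ·ΔY = −(0.441803)(136.6) + (-0.897112)(6.2) = -65.91 m.
1° of latitude spans πR/180 = 111195 m; at latitude φ, 1° of longitude spans that × cos φ = 82930.7 m, so Δλ = -65.91 / 82930.7 × 3600 = -2.861″.

Δλ = -2.86″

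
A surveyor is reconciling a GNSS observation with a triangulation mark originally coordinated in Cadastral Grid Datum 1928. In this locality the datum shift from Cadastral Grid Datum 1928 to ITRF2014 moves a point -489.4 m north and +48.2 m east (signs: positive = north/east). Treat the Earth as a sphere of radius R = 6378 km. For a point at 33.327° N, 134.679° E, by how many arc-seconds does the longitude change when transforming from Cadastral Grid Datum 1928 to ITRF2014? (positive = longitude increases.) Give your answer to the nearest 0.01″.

Δλ = 1.87″

At latitude 33.327°, cos φ = 0.835549.
One radian of longitude at latitude φ spans R cos φ, so Δλ = ΔE / (R cos φ) = 48.2 / (6378000 × 0.835549) = 9.0446e-06 rad = 1.866″.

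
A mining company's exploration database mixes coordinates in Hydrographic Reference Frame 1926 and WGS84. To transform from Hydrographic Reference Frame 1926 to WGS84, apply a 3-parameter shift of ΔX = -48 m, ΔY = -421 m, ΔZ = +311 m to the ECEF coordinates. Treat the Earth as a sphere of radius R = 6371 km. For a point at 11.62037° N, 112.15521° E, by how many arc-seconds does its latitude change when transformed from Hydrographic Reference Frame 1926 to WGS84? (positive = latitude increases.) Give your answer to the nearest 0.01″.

sin φ = 0.201426, cos φ = 0.979504, sin λ = 0.926166, cos λ = -0.377117.
North component: ΔN = −sin φ cos λ·ΔX − sin φ sin λ·ΔY + cos φ·ΔZ = −(0.201426)(-0.377117)(-48) − (0.201426)(0.926166)(-421) + (0.979504)(311) = 379.52 m.
1° of latitude spans πR/180 = 111195 m, so Δφ = 379.52 / 111195 × 3600 = 12.287″.

Δφ = 12.29″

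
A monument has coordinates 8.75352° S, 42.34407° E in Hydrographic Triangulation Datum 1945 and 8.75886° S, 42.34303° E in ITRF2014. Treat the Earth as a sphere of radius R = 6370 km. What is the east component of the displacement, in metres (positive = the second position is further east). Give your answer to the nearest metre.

ΔE = -114 m

Δφ = -8.75886° − -8.75352° = -0.00534°; Δλ = 42.34303° − 42.34407° = -0.00104°.
1° along a meridian = πR/180 = 111177 m.
ΔN = Δφ × 111177 = -593.7 m; ΔE = Δλ × 111177 × cos(-8.75352°) = -0.00104 × 111177 × 0.988352 = -114.3 m.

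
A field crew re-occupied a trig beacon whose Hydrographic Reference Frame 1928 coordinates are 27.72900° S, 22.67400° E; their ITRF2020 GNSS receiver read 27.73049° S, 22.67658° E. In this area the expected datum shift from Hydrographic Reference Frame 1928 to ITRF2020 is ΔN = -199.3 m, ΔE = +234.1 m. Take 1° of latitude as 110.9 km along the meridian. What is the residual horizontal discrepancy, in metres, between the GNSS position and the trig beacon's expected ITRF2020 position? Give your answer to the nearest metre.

Observed coordinate differences: Δφ = -0.00149°, Δλ = +0.00258°.
Converting to metres (1° lat = 110900 m, cos φ = 0.885158): observed ΔN = -165.2 m, observed ΔE = 253.3 m.
Subtracting the expected shift leaves a residual of -165.2 − (-199.3) = 34.1 m north and 253.3 − (234.1) = 19.2 m east.
Residual distance = √(34.1² + 19.2²) = 39.1 m.

39 m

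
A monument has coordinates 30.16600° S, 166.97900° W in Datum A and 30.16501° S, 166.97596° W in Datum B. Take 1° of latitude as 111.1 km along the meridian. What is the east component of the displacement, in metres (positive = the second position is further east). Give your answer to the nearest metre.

ΔE = 292 m

Δφ = -30.16501° − -30.16600° = +0.00099°; Δλ = -166.97596° − -166.97900° = +0.00304°.
ΔN = Δφ × 111100 = 110.0 m; ΔE = Δλ × 111100 × cos(-30.16600°) = +0.00304 × 111100 × 0.864573 = 292.0 m.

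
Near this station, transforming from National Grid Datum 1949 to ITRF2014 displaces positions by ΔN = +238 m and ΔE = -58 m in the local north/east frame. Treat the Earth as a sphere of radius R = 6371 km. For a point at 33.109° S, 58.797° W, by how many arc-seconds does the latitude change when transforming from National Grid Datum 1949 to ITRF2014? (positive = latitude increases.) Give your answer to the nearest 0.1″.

Δφ = 7.7″

On a sphere of radius R, 1 rad of latitude = R, so Δφ = ΔN / R = 238.0 / 6371000 = 3.7357e-05 rad = 7.705″.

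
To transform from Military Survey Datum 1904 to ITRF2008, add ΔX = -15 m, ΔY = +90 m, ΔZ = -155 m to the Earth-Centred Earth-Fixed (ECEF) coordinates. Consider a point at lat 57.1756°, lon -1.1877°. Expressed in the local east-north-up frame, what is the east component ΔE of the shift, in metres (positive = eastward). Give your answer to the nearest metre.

At φ = 57.1756°, λ = -1.1877°: sin φ = 0.840336, cos φ = 0.542066, sin λ = -0.020728, cos λ = 0.999785.
ΔE = −sin λ·ΔX + cos λ·ΔY = −(-0.020728)·(-15) + (0.999785)·(90) = 89.67 m.

ΔE = 90 m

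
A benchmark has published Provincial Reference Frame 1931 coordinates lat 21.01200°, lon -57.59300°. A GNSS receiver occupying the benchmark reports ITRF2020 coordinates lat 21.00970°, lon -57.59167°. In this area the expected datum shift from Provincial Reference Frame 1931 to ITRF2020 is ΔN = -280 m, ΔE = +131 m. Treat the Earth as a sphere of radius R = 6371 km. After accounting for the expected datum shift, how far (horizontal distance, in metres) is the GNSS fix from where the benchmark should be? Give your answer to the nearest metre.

Observed coordinate differences: Δφ = -0.00230°, Δλ = +0.00133°.
Converting to metres (1° lat = 111195 m, cos φ = 0.933505): observed ΔN = -255.7 m, observed ΔE = 138.1 m.
Subtracting the expected shift leaves a residual of -255.7 − (-280) = 24.3 m north and 138.1 − (131) = 7.1 m east.
Residual distance = √(24.3² + 7.1²) = 25.3 m.

25 m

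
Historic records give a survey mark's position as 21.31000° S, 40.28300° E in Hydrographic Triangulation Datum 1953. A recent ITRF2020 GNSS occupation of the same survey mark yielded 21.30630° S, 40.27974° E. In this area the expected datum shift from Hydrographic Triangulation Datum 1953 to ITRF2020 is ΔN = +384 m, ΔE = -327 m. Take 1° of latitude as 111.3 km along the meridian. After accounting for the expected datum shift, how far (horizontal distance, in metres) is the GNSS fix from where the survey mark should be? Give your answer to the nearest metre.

30 m

Observed coordinate differences: Δφ = +0.00370°, Δλ = -0.00326°.
Converting to metres (1° lat = 111300 m, cos φ = 0.931628): observed ΔN = 411.8 m, observed ΔE = -338.0 m.
Subtracting the expected shift leaves a residual of 411.8 − (384) = 27.8 m north and -338.0 − (-327) = -11.0 m east.
Residual distance = √(27.8² + (-11.0)²) = 29.9 m.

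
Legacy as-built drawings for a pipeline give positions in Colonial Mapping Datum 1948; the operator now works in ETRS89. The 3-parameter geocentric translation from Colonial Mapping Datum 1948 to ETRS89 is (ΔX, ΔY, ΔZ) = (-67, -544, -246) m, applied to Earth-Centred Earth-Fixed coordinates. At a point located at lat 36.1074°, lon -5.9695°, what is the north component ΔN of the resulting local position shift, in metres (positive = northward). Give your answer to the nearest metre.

ΔN = -193 m

At φ = 36.1074°, λ = -5.9695°: sin φ = 0.589301, cos φ = 0.807914, sin λ = -0.103999, cos λ = 0.994577.
ΔN = −sin φ cos λ·ΔX − sin φ sin λ·ΔY + cos φ·ΔZ = −(0.589301)(0.994577)(-67) − (0.589301)(-0.103999)(-544) + (0.807914)(-246) = -192.82 m.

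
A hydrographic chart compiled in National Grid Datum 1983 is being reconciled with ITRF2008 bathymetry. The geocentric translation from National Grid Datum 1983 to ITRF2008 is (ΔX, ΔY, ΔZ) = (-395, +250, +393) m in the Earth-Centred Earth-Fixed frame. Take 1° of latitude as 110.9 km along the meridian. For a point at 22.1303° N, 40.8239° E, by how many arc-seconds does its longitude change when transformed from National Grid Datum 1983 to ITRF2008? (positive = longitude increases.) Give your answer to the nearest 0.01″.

sin φ = 0.376714, cos φ = 0.926330, sin λ = 0.653736, cos λ = 0.756722.
East component: ΔE = −sin λ·ΔX + cos λ·ΔY = −(0.653736)(-395) + (0.756722)(250) = 447.41 m.
1° of latitude spans 110900 m; at latitude φ, 1° of longitude spans that × cos φ = 102729.9 m, so Δλ = 447.41 / 102729.9 × 3600 = 15.679″.

Δλ = 15.68″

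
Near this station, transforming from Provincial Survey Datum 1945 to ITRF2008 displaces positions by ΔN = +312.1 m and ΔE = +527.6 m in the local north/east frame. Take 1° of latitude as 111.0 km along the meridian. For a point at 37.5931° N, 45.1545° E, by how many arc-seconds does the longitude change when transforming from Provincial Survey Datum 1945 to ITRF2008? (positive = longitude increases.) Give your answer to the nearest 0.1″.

At latitude 37.5931°, cos φ = 0.792363.
1° of longitude at this latitude = 111.0 × cos φ = 87.95 km, so Δλ = 527.6 / 87952.3 = 0.0059987° = 21.595″.

Δλ = 21.6″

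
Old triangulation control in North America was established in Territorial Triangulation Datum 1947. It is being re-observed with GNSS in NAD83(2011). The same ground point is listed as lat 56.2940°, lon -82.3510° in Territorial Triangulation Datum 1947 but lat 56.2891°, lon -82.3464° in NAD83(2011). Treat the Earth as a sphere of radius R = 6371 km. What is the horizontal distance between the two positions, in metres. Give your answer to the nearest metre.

Δφ = 56.2891° − 56.2940° = -0.0049°; Δλ = -82.3464° − -82.3510° = +0.0046°.
1° along a meridian = πR/180 = 111195 m.
ΔN = Δφ × 111195 = -544.9 m; ΔE = Δλ × 111195 × cos(56.2940°) = +0.0046 × 111195 × 0.554932 = 283.8 m.
Distance = √(ΔE² + ΔN²) = √(283.8² + (-544.9)²) = 614.4 m.

614 m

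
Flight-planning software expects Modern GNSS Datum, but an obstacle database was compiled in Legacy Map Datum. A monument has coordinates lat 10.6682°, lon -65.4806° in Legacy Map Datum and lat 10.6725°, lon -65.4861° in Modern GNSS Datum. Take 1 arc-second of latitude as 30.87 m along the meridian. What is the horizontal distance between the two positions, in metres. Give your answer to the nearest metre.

Δφ = 10.6725° − 10.6682° = +0.0043°; Δλ = -65.4861° − -65.4806° = -0.0055°.
1° of latitude = 3600 × 30.87 = 111132 m.
ΔN = Δφ × 111132 = 477.9 m; ΔE = Δλ × 111132 × cos(10.6682°) = -0.0055 × 111132 × 0.982716 = -600.7 m.
Distance = √(ΔE² + ΔN²) = √((-600.7)² + 477.9²) = 767.6 m.

768 m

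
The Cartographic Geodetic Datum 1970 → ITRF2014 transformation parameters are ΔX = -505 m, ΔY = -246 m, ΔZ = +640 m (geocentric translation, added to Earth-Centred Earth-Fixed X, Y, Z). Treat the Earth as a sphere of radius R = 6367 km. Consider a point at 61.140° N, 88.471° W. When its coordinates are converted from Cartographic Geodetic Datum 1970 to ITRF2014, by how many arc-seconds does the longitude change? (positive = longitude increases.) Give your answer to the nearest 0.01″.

sin φ = 0.875802, cos φ = 0.482671, sin λ = -0.999644, cos λ = 0.026683.
East component: ΔE = −sin λ·ΔX + cos λ·ΔY = −(-0.999644)(-505) + (0.026683)(-246) = -511.38 m.
1° of latitude spans πR/180 = 111125 m; at latitude φ, 1° of longitude spans that × cos φ = 53636.9 m, so Δλ = -511.38 / 53636.9 × 3600 = -34.323″.

Δλ = -34.32″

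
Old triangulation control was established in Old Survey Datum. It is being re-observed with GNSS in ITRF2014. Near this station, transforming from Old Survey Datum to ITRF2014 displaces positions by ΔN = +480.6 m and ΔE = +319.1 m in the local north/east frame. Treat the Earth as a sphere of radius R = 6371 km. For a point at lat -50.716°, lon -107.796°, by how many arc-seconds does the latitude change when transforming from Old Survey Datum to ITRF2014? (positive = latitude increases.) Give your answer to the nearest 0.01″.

On a sphere of radius R, 1 rad of latitude = R, so Δφ = ΔN / R = 480.6 / 6371000 = 7.5436e-05 rad = 15.560″.

Δφ = 15.56″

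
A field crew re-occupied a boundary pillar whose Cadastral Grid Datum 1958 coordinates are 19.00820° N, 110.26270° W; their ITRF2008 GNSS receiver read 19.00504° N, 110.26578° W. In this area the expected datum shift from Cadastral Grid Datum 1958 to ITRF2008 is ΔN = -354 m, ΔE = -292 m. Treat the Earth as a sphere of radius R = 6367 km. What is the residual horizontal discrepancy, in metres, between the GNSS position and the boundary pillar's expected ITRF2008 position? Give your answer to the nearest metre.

Observed coordinate differences: Δφ = -0.00316°, Δλ = -0.00308°.
Converting to metres (1° lat = 111125 m, cos φ = 0.945472): observed ΔN = -351.2 m, observed ΔE = -323.6 m.
Subtracting the expected shift leaves a residual of -351.2 − (-354) = 2.8 m north and -323.6 − (-292) = -31.6 m east.
Residual distance = √(2.8² + (-31.6)²) = 31.7 m.

32 m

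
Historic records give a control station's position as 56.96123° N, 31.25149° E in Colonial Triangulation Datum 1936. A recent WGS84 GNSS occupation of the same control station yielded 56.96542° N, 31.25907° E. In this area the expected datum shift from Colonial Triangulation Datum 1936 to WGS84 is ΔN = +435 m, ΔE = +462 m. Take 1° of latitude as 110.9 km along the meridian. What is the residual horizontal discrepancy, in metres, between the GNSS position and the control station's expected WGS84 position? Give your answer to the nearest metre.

Observed coordinate differences: Δφ = +0.00419°, Δλ = +0.00758°.
Converting to metres (1° lat = 110900 m, cos φ = 0.545206): observed ΔN = 464.7 m, observed ΔE = 458.3 m.
Subtracting the expected shift leaves a residual of 464.7 − (435) = 29.7 m north and 458.3 − (462) = -3.7 m east.
Residual distance = √(29.7² + (-3.7)²) = 29.9 m.

30 m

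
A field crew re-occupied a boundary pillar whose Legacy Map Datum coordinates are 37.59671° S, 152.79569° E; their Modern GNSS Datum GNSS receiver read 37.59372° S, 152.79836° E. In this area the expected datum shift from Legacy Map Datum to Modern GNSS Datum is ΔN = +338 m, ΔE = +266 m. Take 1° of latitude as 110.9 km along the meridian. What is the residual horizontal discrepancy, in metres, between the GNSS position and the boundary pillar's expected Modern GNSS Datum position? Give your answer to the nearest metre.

Observed coordinate differences: Δφ = +0.00299°, Δλ = +0.00267°.
Converting to metres (1° lat = 110900 m, cos φ = 0.792325): observed ΔN = 331.6 m, observed ΔE = 234.6 m.
Subtracting the expected shift leaves a residual of 331.6 − (338) = -6.4 m north and 234.6 − (266) = -31.4 m east.
Residual distance = √((-6.4)² + (-31.4)²) = 32.0 m.

32 m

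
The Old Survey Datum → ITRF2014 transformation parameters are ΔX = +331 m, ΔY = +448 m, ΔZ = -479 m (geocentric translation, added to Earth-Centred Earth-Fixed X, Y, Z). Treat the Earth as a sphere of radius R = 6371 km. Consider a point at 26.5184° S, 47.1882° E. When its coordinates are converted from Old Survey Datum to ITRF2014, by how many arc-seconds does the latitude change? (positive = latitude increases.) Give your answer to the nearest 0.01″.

sin φ = -0.446485, cos φ = 0.894791, sin λ = 0.733590, cos λ = 0.679592.
North component: ΔN = −sin φ cos λ·ΔX − sin φ sin λ·ΔY + cos φ·ΔZ = −(-0.446485)(0.679592)(331) − (-0.446485)(0.733590)(448) + (0.894791)(-479) = -181.43 m.
1° of latitude spans πR/180 = 111195 m, so Δφ = -181.43 / 111195 × 3600 = -5.874″.

Δφ = -5.87″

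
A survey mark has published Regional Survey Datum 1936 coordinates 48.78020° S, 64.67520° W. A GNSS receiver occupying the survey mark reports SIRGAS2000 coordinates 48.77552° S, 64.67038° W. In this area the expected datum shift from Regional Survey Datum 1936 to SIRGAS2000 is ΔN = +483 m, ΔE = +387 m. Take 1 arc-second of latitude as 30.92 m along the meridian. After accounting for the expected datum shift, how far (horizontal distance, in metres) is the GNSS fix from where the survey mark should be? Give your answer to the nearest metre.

Observed coordinate differences: Δφ = +0.00468°, Δλ = +0.00482°.
Converting to metres (1° lat = 111312 m, cos φ = 0.658949): observed ΔN = 520.9 m, observed ΔE = 353.5 m.
Subtracting the expected shift leaves a residual of 520.9 − (483) = 37.9 m north and 353.5 − (387) = -33.5 m east.
Residual distance = √(37.9² + (-33.5)²) = 50.6 m.

51 m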